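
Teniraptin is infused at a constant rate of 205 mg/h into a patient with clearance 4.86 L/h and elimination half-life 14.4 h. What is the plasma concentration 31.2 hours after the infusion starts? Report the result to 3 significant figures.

32.8 mg/L

Css = rate / CL = 205 / 4.86 = 42.18 mg/L
k = ln 2 / 14.4 = 0.04814 h⁻¹
C(t) = Css (1 − e^(−kt)) = 42.18 × (1 − e^(−1.502)) = 42.18 × 0.7773 ≈ 32.8 mg/L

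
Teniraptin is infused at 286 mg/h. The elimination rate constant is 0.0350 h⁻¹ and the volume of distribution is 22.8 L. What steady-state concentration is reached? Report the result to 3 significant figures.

CL = k · V = 0.0350 × 22.8 = 0.7980 L/h
Css = rate / CL = 286 / 0.7980 ≈ 358 µg/mL

358 µg/mL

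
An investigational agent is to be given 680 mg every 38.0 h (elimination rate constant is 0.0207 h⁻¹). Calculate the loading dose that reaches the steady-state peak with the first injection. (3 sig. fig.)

1250 mg

Accumulation ratio R = 1 / (1 − e^(−kτ)) = 1 / (1 − e^(−0.02070×38.0)) = 1 / (1 − 0.4554) = 1.836
Loading dose = maintenance dose × R = 680 × 1.836 ≈ 1250 mg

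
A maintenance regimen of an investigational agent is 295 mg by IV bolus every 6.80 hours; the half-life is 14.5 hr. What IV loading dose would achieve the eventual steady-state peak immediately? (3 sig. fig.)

1060 mg

k = ln 2 / 14.5 = 0.04780 hr⁻¹
Accumulation ratio R = 1 / (1 − e^(−kτ)) = 1 / (1 − e^(−0.04780×6.80)) = 1 / (1 − 0.7225) = 3.603
Loading dose = maintenance dose × R = 295 × 3.603 ≈ 1060 mg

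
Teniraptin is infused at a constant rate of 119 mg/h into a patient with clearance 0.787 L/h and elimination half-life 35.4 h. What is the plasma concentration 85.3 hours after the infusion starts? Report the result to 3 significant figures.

Css = rate / CL = 119 / 0.787 = 151.2 µg/mL
k = ln 2 / 35.4 = 0.01958 h⁻¹
C(t) = Css (1 − e^(−kt)) = 151.2 × (1 − e^(−1.670)) = 151.2 × 0.8118 ≈ 123 µg/mL

123 µg/mL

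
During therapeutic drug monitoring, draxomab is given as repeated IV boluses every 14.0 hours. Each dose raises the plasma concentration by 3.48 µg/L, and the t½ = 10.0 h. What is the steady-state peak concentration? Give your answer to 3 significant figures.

k = ln 2 / 10.0 = 0.06931 h⁻¹
Fraction remaining after one interval: e^(−kτ) = e^(−0.06931 × 14.0) = 0.3789
R = 1 / (1 − 0.3789) = 1.610
Css,max = 3.48 × 1.610 ≈ 5.60 µg/L

5.60 µg/L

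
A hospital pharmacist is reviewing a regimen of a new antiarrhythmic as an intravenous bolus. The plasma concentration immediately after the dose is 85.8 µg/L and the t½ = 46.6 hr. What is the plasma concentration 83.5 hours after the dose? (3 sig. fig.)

k = ln 2 / 46.6 = 0.01487 hr⁻¹
83.5 hr is 1.792 half-lives, so C = 85.8 × (1/2)^1.792 = 85.8 × 0.2888 ≈ 24.8 µg/L

24.8 µg/L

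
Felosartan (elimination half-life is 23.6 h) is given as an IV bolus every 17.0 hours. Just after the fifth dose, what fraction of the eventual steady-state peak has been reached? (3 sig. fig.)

0.918

k = ln 2 / 23.6 = 0.02937 h⁻¹
f_n = 1 − e^(−nkτ) = 1 − e^(−5 × 0.02937 × 17.0) = 1 − e^(−2.497) = 1 − 0.08237 ≈ 0.918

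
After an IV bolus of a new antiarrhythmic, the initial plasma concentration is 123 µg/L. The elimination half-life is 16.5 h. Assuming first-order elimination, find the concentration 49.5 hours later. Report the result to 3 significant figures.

15.4 µg/L

k = ln 2 / 16.5 = 0.04201 h⁻¹
49.5 h is 3.000 half-lives, so C = 123 × (1/2)^3.000 = 123 × 0.1250 ≈ 15.4 µg/L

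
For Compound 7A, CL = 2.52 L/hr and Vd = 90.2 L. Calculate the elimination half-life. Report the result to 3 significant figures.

k = CL / V = 2.52 / 90.2 = 0.02794 hr⁻¹
t½ = ln 2 / k = ln 2 / 0.02794 ≈ 24.8 hours

24.8 hours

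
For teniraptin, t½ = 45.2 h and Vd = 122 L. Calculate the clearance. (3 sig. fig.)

1.87 L/h

k = ln 2 / t½ = ln 2 / 45.2 = 0.01534 h⁻¹
CL = k · V = 0.01534 × 122 ≈ 1.87 L/h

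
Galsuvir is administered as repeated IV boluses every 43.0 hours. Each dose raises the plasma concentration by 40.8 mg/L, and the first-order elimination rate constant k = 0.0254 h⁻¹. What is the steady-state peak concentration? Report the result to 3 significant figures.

61.4 mg/L

Fraction remaining after one interval: e^(−kτ) = e^(−0.02540 × 43.0) = 0.3355
R = 1 / (1 − 0.3355) = 1.505
Css,max = 40.8 × 1.505 ≈ 61.4 mg/L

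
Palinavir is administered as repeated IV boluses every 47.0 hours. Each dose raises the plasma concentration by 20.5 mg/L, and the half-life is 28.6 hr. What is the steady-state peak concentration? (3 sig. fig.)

30.2 mg/L

k = ln 2 / 28.6 = 0.02424 hr⁻¹
Fraction remaining after one interval: e^(−kτ) = e^(−0.02424 × 47.0) = 0.3201
R = 1 / (1 − 0.3201) = 1.471
Css,max = 20.5 × 1.471 ≈ 30.2 mg/L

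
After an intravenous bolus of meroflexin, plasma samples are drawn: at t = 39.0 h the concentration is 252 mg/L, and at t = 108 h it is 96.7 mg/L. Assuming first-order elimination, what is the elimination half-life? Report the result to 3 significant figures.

k = ln(C₁/C₂) / (t₂ − t₁) = ln(252/96.7) / (108 − 39.0)
  = 0.9578 / 69.00 = 0.01388 h⁻¹
t½ = ln 2 / k = ln 2 / 0.01388 ≈ 49.9 hours

49.9 hours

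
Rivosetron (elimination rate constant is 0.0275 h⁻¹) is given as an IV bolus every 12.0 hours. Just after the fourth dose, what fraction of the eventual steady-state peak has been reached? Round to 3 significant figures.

f_n = 1 − e^(−nkτ) = 1 − e^(−4 × 0.02750 × 12.0) = 1 − e^(−1.320) = 1 − 0.2671 ≈ 0.733

0.733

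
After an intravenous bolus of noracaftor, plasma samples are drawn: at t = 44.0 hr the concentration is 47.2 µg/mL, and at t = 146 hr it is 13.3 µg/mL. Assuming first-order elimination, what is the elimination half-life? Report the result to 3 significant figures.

55.8 hours

k = ln(C₁/C₂) / (t₂ − t₁) = ln(47.2/13.3) / (146 − 44.0)
  = 1.267 / 102.0 = 0.01242 hr⁻¹
t½ = ln 2 / k = ln 2 / 0.01242 ≈ 55.8 hours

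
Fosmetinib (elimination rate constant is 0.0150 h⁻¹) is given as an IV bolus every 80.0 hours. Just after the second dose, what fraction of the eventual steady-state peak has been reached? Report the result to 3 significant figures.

0.909

f_n = 1 − e^(−nkτ) = 1 − e^(−2 × 0.01500 × 80.0) = 1 − e^(−2.400) = 1 − 0.09072 ≈ 0.909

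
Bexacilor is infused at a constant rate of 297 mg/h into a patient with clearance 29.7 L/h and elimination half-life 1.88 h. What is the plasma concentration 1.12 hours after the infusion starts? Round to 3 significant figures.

3.38 mg/L

Css = rate / CL = 297 / 29.7 = 10.00 mg/L
k = ln 2 / 1.88 = 0.3687 h⁻¹
C(t) = Css (1 − e^(−kt)) = 10.00 × (1 − e^(−0.4129)) = 10.00 × 0.3383 ≈ 3.38 mg/L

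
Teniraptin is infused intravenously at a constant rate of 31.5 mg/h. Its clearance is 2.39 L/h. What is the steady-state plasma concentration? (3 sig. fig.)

13.2 mg/L

Css = infusion rate / CL = 31.5 / 2.39 ≈ 13.2 mg/L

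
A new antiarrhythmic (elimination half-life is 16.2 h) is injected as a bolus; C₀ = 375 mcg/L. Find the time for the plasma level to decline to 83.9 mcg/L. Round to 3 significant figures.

35.0 hours

k = ln 2 / 16.2 = 0.04279 h⁻¹
C(t) = C₀ e^(−kt)  ⇒  t = ln(C₀/C) / k
t = ln(375/83.9) / 0.04279 = 1.497 / 0.04279 ≈ 35.0 hours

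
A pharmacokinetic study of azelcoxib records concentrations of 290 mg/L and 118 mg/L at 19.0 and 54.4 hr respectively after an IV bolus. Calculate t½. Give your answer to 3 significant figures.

27.3 hours

k = ln(C₁/C₂) / (t₂ − t₁) = ln(290/118) / (54.4 − 19.0)
  = 0.8992 / 35.40 = 0.02540 hr⁻¹
t½ = ln 2 / k = ln 2 / 0.02540 ≈ 27.3 hours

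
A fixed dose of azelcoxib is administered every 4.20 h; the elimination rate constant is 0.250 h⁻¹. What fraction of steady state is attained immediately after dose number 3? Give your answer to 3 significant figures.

0.957

f_n = 1 − e^(−nkτ) = 1 − e^(−3 × 0.2500 × 4.20) = 1 − e^(−3.150) = 1 − 0.04285 ≈ 0.957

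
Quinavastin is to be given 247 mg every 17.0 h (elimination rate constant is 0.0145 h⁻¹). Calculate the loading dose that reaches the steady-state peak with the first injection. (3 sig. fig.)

1130 mg

Accumulation ratio R = 1 / (1 − e^(−kτ)) = 1 / (1 − e^(−0.01450×17.0)) = 1 / (1 − 0.7815) = 4.577
Loading dose = maintenance dose × R = 247 × 4.577 ≈ 1130 mg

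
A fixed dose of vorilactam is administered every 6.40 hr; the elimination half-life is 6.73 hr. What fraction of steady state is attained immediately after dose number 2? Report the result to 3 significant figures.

k = ln 2 / 6.73 = 0.1030 hr⁻¹
f_n = 1 − e^(−nkτ) = 1 − e^(−2 × 0.1030 × 6.40) = 1 − e^(−1.318) = 1 − 0.2676 ≈ 0.732

0.732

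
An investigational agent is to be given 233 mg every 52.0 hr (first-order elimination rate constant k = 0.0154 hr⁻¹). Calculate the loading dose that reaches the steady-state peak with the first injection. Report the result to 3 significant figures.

423 mg

Accumulation ratio R = 1 / (1 − e^(−kτ)) = 1 / (1 − e^(−0.01540×52.0)) = 1 / (1 − 0.4490) = 1.815
Loading dose = maintenance dose × R = 233 × 1.815 ≈ 423 mg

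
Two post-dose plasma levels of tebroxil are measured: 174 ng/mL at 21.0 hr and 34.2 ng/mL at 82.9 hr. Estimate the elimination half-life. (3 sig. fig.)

26.4 hours

k = ln(C₁/C₂) / (t₂ − t₁) = ln(174/34.2) / (82.9 − 21.0)
  = 1.627 / 61.90 = 0.02628 hr⁻¹
t½ = ln 2 / k = ln 2 / 0.02628 ≈ 26.4 hours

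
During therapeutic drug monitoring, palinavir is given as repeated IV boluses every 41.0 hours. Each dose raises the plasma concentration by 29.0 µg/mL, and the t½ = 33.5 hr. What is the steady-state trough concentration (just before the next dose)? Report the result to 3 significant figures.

k = ln 2 / 33.5 = 0.02069 hr⁻¹
Fraction remaining after one interval: e^(−kτ) = e^(−0.02069 × 41.0) = 0.4281
R = 1 / (1 − 0.4281) = 1.749
Css,max = 29.0 × 1.749 = 50.71 µg/mL
Css,min = Css,max × e^(−kτ) = 50.71 × 0.4281 ≈ 21.7 µg/mL

21.7 µg/mL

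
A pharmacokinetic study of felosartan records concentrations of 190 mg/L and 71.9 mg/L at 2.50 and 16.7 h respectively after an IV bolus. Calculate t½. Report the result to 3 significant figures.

10.1 hours

k = ln(C₁/C₂) / (t₂ − t₁) = ln(190/71.9) / (16.7 − 2.50)
  = 0.9717 / 14.20 = 0.06843 h⁻¹
t½ = ln 2 / k = ln 2 / 0.06843 ≈ 10.1 hours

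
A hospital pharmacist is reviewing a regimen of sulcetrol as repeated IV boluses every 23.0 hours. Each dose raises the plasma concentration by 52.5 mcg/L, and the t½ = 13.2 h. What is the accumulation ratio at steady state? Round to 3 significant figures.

1.43

k = ln 2 / 13.2 = 0.05251 h⁻¹
Fraction remaining after one interval: e^(−kτ) = e^(−0.05251 × 23.0) = 0.2989
R = 1 / (1 − 0.2989) = 1 / 0.7011 ≈ 1.43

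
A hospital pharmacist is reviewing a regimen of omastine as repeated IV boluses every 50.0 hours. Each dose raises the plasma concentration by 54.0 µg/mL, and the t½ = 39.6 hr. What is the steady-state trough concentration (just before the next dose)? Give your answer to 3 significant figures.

k = ln 2 / 39.6 = 0.01750 hr⁻¹
Fraction remaining after one interval: e^(−kτ) = e^(−0.01750 × 50.0) = 0.4168
R = 1 / (1 − 0.4168) = 1.715
Css,max = 54.0 × 1.715 = 92.59 µg/mL
Css,min = Css,max × e^(−kτ) = 92.59 × 0.4168 ≈ 38.6 µg/mL

38.6 µg/mL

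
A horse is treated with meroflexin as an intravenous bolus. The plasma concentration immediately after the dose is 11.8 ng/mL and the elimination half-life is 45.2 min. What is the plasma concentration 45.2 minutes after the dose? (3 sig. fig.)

5.90 ng/mL

k = ln 2 / 45.2 = 0.01534 min⁻¹
45.2 min is 1.000 half-lives, so C = 11.8 × (1/2)^1.000 = 11.8 × 0.5000 ≈ 5.90 ng/mL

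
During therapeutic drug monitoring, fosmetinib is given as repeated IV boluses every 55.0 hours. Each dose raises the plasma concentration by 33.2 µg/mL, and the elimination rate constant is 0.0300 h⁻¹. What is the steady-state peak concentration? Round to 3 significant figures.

Fraction remaining after one interval: e^(−kτ) = e^(−0.03000 × 55.0) = 0.1920
R = 1 / (1 − 0.1920) = 1.238
Css,max = 33.2 × 1.238 ≈ 41.1 µg/mL

41.1 µg/mL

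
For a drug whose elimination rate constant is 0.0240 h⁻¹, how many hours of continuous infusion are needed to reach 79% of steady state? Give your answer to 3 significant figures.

f = 1 − e^(−kt)  ⇒  t = −ln(1 − f) / k
t = −ln(1 − 0.79) / 0.02400 = 1.561 / 0.02400 ≈ 65.0 hours

65.0 hours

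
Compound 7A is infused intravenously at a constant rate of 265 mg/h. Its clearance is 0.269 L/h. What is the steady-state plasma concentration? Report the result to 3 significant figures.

Css = infusion rate / CL = 265 / 0.269 ≈ 985 µg/mL

985 µg/mL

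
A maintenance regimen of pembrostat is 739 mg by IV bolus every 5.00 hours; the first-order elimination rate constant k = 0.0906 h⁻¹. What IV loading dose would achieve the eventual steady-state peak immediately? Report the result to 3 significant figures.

Accumulation ratio R = 1 / (1 − e^(−kτ)) = 1 / (1 − e^(−0.09060×5.00)) = 1 / (1 − 0.6357) = 2.745
Loading dose = maintenance dose × R = 739 × 2.745 ≈ 2030 mg

2030 mg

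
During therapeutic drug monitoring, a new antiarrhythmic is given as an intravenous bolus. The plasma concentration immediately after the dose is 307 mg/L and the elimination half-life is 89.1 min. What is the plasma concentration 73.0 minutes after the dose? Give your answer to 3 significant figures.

k = ln 2 / 89.1 = 0.007779 min⁻¹
C(t) = C₀ e^(−kt) = 307 × e^(−0.007779 × 73.0) = 307 × e^(−0.5679) = 307 × 0.5667 ≈ 174 mg/L

174 mg/L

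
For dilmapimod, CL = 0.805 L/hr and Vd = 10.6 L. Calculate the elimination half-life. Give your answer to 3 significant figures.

k = CL / V = 0.805 / 10.6 = 0.07594 hr⁻¹
t½ = ln 2 / k = ln 2 / 0.07594 ≈ 9.13 hours

9.13 hours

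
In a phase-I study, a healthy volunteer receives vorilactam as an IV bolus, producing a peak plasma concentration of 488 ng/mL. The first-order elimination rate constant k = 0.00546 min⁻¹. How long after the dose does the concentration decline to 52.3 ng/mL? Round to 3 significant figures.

C(t) = C₀ e^(−kt)  ⇒  t = ln(C₀/C) / k
t = ln(488/52.3) / 0.005460 = 2.233 / 0.005460 ≈ 409 minutes

409 minutes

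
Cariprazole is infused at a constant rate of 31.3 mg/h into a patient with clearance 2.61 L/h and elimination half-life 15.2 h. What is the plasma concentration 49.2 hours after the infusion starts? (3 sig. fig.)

Css = rate / CL = 31.3 / 2.61 = 11.99 mg/L
k = ln 2 / 15.2 = 0.04560 h⁻¹
C(t) = Css (1 − e^(−kt)) = 11.99 × (1 − e^(−2.244)) = 11.99 × 0.8939 ≈ 10.7 mg/L

10.7 mg/L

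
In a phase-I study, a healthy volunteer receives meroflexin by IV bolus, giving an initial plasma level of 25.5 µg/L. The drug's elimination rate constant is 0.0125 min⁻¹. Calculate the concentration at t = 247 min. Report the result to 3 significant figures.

1.16 µg/L

C(t) = C₀ e^(−kt) = 25.5 × e^(−0.01250 × 247) = 25.5 × e^(−3.088) = 25.5 × 0.04562 ≈ 1.16 µg/L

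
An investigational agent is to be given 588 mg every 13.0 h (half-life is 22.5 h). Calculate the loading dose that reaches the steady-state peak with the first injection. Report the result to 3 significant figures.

k = ln 2 / 22.5 = 0.03081 h⁻¹
Accumulation ratio R = 1 / (1 − e^(−kτ)) = 1 / (1 − e^(−0.03081×13.0)) = 1 / (1 − 0.6700) = 3.030
Loading dose = maintenance dose × R = 588 × 3.030 ≈ 1780 mg

1780 mg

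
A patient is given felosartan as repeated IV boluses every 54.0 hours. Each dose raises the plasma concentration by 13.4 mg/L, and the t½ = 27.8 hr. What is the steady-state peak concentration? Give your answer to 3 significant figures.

k = ln 2 / 27.8 = 0.02493 hr⁻¹
Fraction remaining after one interval: e^(−kτ) = e^(−0.02493 × 54.0) = 0.2602
R = 1 / (1 − 0.2602) = 1.352
Css,max = 13.4 × 1.352 ≈ 18.1 mg/L

18.1 mg/L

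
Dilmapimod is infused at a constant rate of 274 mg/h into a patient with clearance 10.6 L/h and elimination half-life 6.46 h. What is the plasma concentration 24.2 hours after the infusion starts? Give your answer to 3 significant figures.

Css = rate / CL = 274 / 10.6 = 25.85 mg/L
k = ln 2 / 6.46 = 0.1073 h⁻¹
C(t) = Css (1 − e^(−kt)) = 25.85 × (1 − e^(−2.597)) = 25.85 × 0.9255 ≈ 23.9 mg/L

23.9 mg/L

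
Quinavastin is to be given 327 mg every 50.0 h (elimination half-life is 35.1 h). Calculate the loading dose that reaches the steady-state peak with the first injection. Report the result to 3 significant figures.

k = ln 2 / 35.1 = 0.01975 h⁻¹
Accumulation ratio R = 1 / (1 − e^(−kτ)) = 1 / (1 − e^(−0.01975×50.0)) = 1 / (1 − 0.3725) = 1.594
Loading dose = maintenance dose × R = 327 × 1.594 ≈ 521 mg

521 mg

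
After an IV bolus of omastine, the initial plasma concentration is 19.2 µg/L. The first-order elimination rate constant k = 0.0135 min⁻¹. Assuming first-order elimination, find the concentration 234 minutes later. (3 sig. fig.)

0.815 µg/L

C(t) = C₀ e^(−kt) = 19.2 × e^(−0.01350 × 234) = 19.2 × e^(−3.159) = 19.2 × 0.04247 ≈ 0.815 µg/L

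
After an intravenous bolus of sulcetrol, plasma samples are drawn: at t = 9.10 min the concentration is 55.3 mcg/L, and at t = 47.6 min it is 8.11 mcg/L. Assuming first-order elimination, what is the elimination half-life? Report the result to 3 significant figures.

13.9 minutes

k = ln(C₁/C₂) / (t₂ − t₁) = ln(55.3/8.11) / (47.6 − 9.10)
  = 1.920 / 38.50 = 0.04986 min⁻¹
t½ = ln 2 / k = ln 2 / 0.04986 ≈ 13.9 minutes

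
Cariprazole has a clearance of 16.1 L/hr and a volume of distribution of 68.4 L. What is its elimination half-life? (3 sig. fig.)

k = CL / V = 16.1 / 68.4 = 0.2354 hr⁻¹
t½ = ln 2 / k = ln 2 / 0.2354 ≈ 2.94 hours

2.94 hours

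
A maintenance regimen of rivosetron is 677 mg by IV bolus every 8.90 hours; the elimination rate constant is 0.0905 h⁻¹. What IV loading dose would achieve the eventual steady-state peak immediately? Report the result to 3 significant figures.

1220 mg

Accumulation ratio R = 1 / (1 − e^(−kτ)) = 1 / (1 − e^(−0.09050×8.90)) = 1 / (1 − 0.4469) = 1.808
Loading dose = maintenance dose × R = 677 × 1.808 ≈ 1220 mg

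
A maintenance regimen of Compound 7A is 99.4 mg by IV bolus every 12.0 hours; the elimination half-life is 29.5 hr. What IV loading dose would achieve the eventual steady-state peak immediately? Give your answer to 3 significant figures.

k = ln 2 / 29.5 = 0.02350 hr⁻¹
Accumulation ratio R = 1 / (1 − e^(−kτ)) = 1 / (1 − e^(−0.02350×12.0)) = 1 / (1 − 0.7543) = 4.070
Loading dose = maintenance dose × R = 99.4 × 4.070 ≈ 405 mg

405 mg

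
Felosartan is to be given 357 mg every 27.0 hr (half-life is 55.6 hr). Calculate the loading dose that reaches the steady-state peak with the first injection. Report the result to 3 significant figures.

k = ln 2 / 55.6 = 0.01247 hr⁻¹
Accumulation ratio R = 1 / (1 − e^(−kτ)) = 1 / (1 − e^(−0.01247×27.0)) = 1 / (1 − 0.7142) = 3.499
Loading dose = maintenance dose × R = 357 × 3.499 ≈ 1250 mg

1250 mg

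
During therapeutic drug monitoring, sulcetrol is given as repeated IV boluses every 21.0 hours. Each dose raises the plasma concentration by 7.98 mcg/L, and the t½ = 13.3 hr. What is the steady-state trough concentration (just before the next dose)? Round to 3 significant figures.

k = ln 2 / 13.3 = 0.05212 hr⁻¹
Fraction remaining after one interval: e^(−kτ) = e^(−0.05212 × 21.0) = 0.3347
R = 1 / (1 − 0.3347) = 1.503
Css,max = 7.98 × 1.503 = 12.00 mcg/L
Css,min = Css,max × e^(−kτ) = 12.00 × 0.3347 ≈ 4.02 mcg/L

4.02 mcg/L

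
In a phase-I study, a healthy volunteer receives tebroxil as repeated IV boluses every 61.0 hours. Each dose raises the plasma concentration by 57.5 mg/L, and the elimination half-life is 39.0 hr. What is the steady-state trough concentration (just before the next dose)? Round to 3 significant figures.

k = ln 2 / 39.0 = 0.01777 hr⁻¹
Fraction remaining after one interval: e^(−kτ) = e^(−0.01777 × 61.0) = 0.3382
R = 1 / (1 − 0.3382) = 1.511
Css,max = 57.5 × 1.511 = 86.88 mg/L
Css,min = Css,max × e^(−kτ) = 86.88 × 0.3382 ≈ 29.4 mg/L

29.4 mg/L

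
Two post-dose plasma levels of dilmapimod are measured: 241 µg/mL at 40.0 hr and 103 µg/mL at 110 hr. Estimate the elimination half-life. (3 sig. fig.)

k = ln(C₁/C₂) / (t₂ − t₁) = ln(241/103) / (110 − 40.0)
  = 0.8501 / 70.00 = 0.01214 hr⁻¹
t½ = ln 2 / k = ln 2 / 0.01214 ≈ 57.1 hours

57.1 hours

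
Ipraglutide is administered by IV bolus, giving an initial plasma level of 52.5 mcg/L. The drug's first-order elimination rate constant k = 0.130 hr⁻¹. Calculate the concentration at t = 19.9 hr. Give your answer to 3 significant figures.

3.95 mcg/L

C(t) = C₀ e^(−kt) = 52.5 × e^(−0.1300 × 19.9) = 52.5 × e^(−2.587) = 52.5 × 0.07525 ≈ 3.95 mcg/L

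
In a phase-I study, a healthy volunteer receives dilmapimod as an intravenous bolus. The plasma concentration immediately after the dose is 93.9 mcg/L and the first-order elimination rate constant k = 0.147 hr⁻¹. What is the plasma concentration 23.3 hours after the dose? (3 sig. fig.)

3.06 mcg/L

C(t) = C₀ e^(−kt) = 93.9 × e^(−0.1470 × 23.3) = 93.9 × e^(−3.425) = 93.9 × 0.03255 ≈ 3.06 mcg/L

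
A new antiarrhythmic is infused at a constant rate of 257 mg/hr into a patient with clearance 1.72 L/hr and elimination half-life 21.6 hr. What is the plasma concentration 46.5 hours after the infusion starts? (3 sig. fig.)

116 µg/mL

Css = rate / CL = 257 / 1.72 = 149.4 µg/mL
k = ln 2 / 21.6 = 0.03209 hr⁻¹
C(t) = Css (1 − e^(−kt)) = 149.4 × (1 − e^(−1.492)) = 149.4 × 0.7751 ≈ 116 µg/mL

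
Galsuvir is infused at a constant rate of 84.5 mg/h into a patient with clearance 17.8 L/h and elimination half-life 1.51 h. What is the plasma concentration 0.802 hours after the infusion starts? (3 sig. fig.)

1.46 µg/mL

Css = rate / CL = 84.5 / 17.8 = 4.747 µg/mL
k = ln 2 / 1.51 = 0.4590 h⁻¹
C(t) = Css (1 − e^(−kt)) = 4.747 × (1 − e^(−0.3681)) = 4.747 × 0.3080 ≈ 1.46 µg/mL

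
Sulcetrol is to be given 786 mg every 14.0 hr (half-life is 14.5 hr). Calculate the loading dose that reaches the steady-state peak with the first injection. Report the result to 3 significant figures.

1610 mg

k = ln 2 / 14.5 = 0.04780 hr⁻¹
Accumulation ratio R = 1 / (1 − e^(−kτ)) = 1 / (1 − e^(−0.04780×14.0)) = 1 / (1 − 0.5121) = 2.050
Loading dose = maintenance dose × R = 786 × 2.050 ≈ 1610 mg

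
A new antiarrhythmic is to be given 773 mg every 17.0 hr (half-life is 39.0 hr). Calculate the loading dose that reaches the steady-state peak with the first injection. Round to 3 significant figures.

k = ln 2 / 39.0 = 0.01777 hr⁻¹
Accumulation ratio R = 1 / (1 − e^(−kτ)) = 1 / (1 − e^(−0.01777×17.0)) = 1 / (1 − 0.7392) = 3.835
Loading dose = maintenance dose × R = 773 × 3.835 ≈ 2960 mg

2960 mg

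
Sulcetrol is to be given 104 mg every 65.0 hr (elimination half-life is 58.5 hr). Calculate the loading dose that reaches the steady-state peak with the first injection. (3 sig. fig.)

194 mg

k = ln 2 / 58.5 = 0.01185 hr⁻¹
Accumulation ratio R = 1 / (1 − e^(−kτ)) = 1 / (1 − e^(−0.01185×65.0)) = 1 / (1 − 0.4629) = 1.862
Loading dose = maintenance dose × R = 104 × 1.862 ≈ 194 mg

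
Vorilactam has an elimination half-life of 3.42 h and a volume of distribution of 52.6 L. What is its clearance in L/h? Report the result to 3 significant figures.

10.7 L/h

k = ln 2 / t½ = ln 2 / 3.42 = 0.2027 h⁻¹
CL = k · V = 0.2027 × 52.6 ≈ 10.7 L/h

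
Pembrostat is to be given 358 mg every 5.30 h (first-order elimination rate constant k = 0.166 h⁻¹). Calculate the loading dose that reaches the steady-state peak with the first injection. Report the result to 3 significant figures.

612 mg

Accumulation ratio R = 1 / (1 − e^(−kτ)) = 1 / (1 − e^(−0.1660×5.30)) = 1 / (1 − 0.4149) = 1.709
Loading dose = maintenance dose × R = 358 × 1.709 ≈ 612 mg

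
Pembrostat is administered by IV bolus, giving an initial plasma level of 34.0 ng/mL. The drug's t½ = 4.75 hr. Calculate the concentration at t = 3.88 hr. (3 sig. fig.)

k = ln 2 / 4.75 = 0.1459 hr⁻¹
3.88 hr is 0.8168 half-lives, so C = 34.0 × (1/2)^0.8168 = 34.0 × 0.5677 ≈ 19.3 ng/mL

19.3 ng/mL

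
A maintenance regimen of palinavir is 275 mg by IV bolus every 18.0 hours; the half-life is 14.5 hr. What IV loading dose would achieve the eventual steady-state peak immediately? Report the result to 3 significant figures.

477 mg

k = ln 2 / 14.5 = 0.04780 hr⁻¹
Accumulation ratio R = 1 / (1 − e^(−kτ)) = 1 / (1 − e^(−0.04780×18.0)) = 1 / (1 − 0.4230) = 1.733
Loading dose = maintenance dose × R = 275 × 1.733 ≈ 477 mg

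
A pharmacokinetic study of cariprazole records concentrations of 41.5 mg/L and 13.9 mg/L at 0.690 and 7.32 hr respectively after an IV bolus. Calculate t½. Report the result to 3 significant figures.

4.20 hours

k = ln(C₁/C₂) / (t₂ − t₁) = ln(41.5/13.9) / (7.32 − 0.690)
  = 1.094 / 6.630 = 0.1650 hr⁻¹
t½ = ln 2 / k = ln 2 / 0.1650 ≈ 4.20 hours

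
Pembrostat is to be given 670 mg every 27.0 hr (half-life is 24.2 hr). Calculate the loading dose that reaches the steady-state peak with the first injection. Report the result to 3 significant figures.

k = ln 2 / 24.2 = 0.02864 hr⁻¹
Accumulation ratio R = 1 / (1 − e^(−kτ)) = 1 / (1 − e^(−0.02864×27.0)) = 1 / (1 − 0.4615) = 1.857
Loading dose = maintenance dose × R = 670 × 1.857 ≈ 1240 mg

1240 mg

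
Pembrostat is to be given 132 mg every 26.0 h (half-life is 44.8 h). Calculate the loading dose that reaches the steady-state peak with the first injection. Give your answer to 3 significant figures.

k = ln 2 / 44.8 = 0.01547 h⁻¹
Accumulation ratio R = 1 / (1 − e^(−kτ)) = 1 / (1 − e^(−0.01547×26.0)) = 1 / (1 − 0.6688) = 3.019
Loading dose = maintenance dose × R = 132 × 3.019 ≈ 399 mg

399 mg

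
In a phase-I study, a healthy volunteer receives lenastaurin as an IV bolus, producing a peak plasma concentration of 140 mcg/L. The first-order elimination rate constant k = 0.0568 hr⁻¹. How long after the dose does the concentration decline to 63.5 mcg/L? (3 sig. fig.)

13.9 hours

C(t) = C₀ e^(−kt)  ⇒  t = ln(C₀/C) / k
t = ln(140/63.5) / 0.05680 = 0.7906 / 0.05680 ≈ 13.9 hours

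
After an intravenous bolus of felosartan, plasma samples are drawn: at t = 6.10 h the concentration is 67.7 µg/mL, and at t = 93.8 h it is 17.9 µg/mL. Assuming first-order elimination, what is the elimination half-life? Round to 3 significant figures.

45.7 hours

k = ln(C₁/C₂) / (t₂ − t₁) = ln(67.7/17.9) / (93.8 − 6.10)
  = 1.330 / 87.70 = 0.01517 h⁻¹
t½ = ln 2 / k = ln 2 / 0.01517 ≈ 45.7 hours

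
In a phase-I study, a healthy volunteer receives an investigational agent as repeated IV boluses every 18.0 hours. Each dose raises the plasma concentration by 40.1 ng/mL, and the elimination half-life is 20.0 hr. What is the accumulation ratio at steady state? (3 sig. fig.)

2.15

k = ln 2 / 20.0 = 0.03466 hr⁻¹
Fraction remaining after one interval: e^(−kτ) = e^(−0.03466 × 18.0) = 0.5359
R = 1 / (1 − 0.5359) = 1 / 0.4641 ≈ 2.15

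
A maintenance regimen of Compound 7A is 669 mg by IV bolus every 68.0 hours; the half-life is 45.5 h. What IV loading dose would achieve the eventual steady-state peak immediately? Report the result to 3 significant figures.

k = ln 2 / 45.5 = 0.01523 h⁻¹
Accumulation ratio R = 1 / (1 − e^(−kτ)) = 1 / (1 − e^(−0.01523×68.0)) = 1 / (1 − 0.3549) = 1.550
Loading dose = maintenance dose × R = 669 × 1.550 ≈ 1040 mg

1040 mg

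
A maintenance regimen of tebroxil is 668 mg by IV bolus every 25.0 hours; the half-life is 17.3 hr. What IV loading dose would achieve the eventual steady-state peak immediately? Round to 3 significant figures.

k = ln 2 / 17.3 = 0.04007 hr⁻¹
Accumulation ratio R = 1 / (1 − e^(−kτ)) = 1 / (1 − e^(−0.04007×25.0)) = 1 / (1 − 0.3673) = 1.580
Loading dose = maintenance dose × R = 668 × 1.580 ≈ 1060 mg

1060 mg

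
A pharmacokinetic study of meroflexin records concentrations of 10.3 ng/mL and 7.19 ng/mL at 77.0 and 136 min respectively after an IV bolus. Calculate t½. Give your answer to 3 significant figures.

114 minutes

k = ln(C₁/C₂) / (t₂ − t₁) = ln(10.3/7.19) / (136 − 77.0)
  = 0.3595 / 59.00 = 0.006092 min⁻¹
t½ = ln 2 / k = ln 2 / 0.006092 ≈ 114 minutes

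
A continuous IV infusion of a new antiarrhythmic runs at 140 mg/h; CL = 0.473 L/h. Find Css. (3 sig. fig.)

296 mg/L

Css = infusion rate / CL = 140 / 0.473 ≈ 296 mg/L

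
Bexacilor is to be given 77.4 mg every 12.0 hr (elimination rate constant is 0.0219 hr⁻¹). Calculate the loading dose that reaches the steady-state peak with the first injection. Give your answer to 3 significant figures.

335 mg

Accumulation ratio R = 1 / (1 − e^(−kτ)) = 1 / (1 − e^(−0.02190×12.0)) = 1 / (1 − 0.7689) = 4.327
Loading dose = maintenance dose × R = 77.4 × 4.327 ≈ 335 mg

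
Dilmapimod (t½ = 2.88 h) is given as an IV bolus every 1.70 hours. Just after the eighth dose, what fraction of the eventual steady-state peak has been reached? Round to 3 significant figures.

0.962

k = ln 2 / 2.88 = 0.2407 h⁻¹
f_n = 1 − e^(−nkτ) = 1 − e^(−8 × 0.2407 × 1.70) = 1 − e^(−3.273) = 1 − 0.03789 ≈ 0.962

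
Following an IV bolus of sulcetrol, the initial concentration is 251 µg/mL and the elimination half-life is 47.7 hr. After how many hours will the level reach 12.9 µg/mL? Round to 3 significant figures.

k = ln 2 / 47.7 = 0.01453 hr⁻¹
C(t) = C₀ e^(−kt)  ⇒  t = ln(C₀/C) / k
t = ln(251/12.9) / 0.01453 = 2.968 / 0.01453 ≈ 204 hours

204 hours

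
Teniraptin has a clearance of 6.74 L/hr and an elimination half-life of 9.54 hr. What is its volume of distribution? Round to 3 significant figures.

92.8 L

k = ln 2 / t½ = ln 2 / 9.54 = 0.07266 hr⁻¹
V = CL / k = 6.74 / 0.07266 ≈ 92.8 L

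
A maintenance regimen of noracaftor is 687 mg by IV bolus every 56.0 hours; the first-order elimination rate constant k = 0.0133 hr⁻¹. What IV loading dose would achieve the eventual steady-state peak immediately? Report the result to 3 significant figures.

1310 mg

Accumulation ratio R = 1 / (1 − e^(−kτ)) = 1 / (1 − e^(−0.01330×56.0)) = 1 / (1 − 0.4748) = 1.904
Loading dose = maintenance dose × R = 687 × 1.904 ≈ 1310 mg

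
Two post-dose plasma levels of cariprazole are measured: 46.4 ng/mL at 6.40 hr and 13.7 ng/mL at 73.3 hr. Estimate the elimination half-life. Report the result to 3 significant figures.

38.0 hours

k = ln(C₁/C₂) / (t₂ − t₁) = ln(46.4/13.7) / (73.3 − 6.40)
  = 1.220 / 66.90 = 0.01823 hr⁻¹
t½ = ln 2 / k = ln 2 / 0.01823 ≈ 38.0 hours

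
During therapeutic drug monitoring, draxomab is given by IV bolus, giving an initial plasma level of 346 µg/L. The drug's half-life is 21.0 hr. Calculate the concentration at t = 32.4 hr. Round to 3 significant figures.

k = ln 2 / 21.0 = 0.03301 hr⁻¹
32.4 hr is 1.543 half-lives, so C = 346 × (1/2)^1.543 = 346 × 0.3432 ≈ 119 µg/L

119 µg/L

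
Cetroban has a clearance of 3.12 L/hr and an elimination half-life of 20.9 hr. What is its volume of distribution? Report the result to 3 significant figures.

94.1 L

k = ln 2 / t½ = ln 2 / 20.9 = 0.03316 hr⁻¹
V = CL / k = 3.12 / 0.03316 ≈ 94.1 L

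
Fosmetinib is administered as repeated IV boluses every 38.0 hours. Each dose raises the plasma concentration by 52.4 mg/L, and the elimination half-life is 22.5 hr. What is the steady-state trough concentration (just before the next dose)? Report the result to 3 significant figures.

k = ln 2 / 22.5 = 0.03081 hr⁻¹
Fraction remaining after one interval: e^(−kτ) = e^(−0.03081 × 38.0) = 0.3102
R = 1 / (1 − 0.3102) = 1.450
Css,max = 52.4 × 1.450 = 75.96 mg/L
Css,min = Css,max × e^(−kτ) = 75.96 × 0.3102 ≈ 23.6 mg/L

23.6 mg/L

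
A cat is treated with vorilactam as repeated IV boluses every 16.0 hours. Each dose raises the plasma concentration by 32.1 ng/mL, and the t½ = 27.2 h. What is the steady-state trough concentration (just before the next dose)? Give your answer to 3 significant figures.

63.8 ng/mL

k = ln 2 / 27.2 = 0.02548 h⁻¹
Fraction remaining after one interval: e^(−kτ) = e^(−0.02548 × 16.0) = 0.6652
R = 1 / (1 − 0.6652) = 2.986
Css,max = 32.1 × 2.986 = 95.87 ng/mL
Css,min = Css,max × e^(−kτ) = 95.87 × 0.6652 ≈ 63.8 ng/mL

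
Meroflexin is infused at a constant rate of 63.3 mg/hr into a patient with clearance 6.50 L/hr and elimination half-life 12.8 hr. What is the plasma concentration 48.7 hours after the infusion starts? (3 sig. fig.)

Css = rate / CL = 63.3 / 6.50 = 9.738 mg/L
k = ln 2 / 12.8 = 0.05415 hr⁻¹
C(t) = Css (1 − e^(−kt)) = 9.738 × (1 − e^(−2.637)) = 9.738 × 0.9284 ≈ 9.04 mg/L

9.04 mg/L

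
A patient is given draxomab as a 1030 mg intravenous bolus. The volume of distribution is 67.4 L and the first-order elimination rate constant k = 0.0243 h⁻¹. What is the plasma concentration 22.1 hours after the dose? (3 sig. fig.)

C₀ = dose / V = 1030 / 67.4 = 15.28 mg/L
C(t) = C₀ e^(−kt) = 15.28 × e^(−0.02430 × 22.1) = 15.28 × e^(−0.5370) = 15.28 × 0.5845 ≈ 8.93 mg/L

8.93 mg/L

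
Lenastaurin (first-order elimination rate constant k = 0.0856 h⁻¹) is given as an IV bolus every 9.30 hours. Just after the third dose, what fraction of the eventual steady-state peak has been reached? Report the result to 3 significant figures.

0.908

f_n = 1 − e^(−nkτ) = 1 − e^(−3 × 0.08560 × 9.30) = 1 − e^(−2.388) = 1 − 0.09179 ≈ 0.908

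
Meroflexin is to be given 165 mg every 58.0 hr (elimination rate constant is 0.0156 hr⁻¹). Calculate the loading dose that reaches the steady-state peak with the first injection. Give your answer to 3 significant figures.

Accumulation ratio R = 1 / (1 − e^(−kτ)) = 1 / (1 − e^(−0.01560×58.0)) = 1 / (1 − 0.4046) = 1.680
Loading dose = maintenance dose × R = 165 × 1.680 ≈ 277 mg

277 mg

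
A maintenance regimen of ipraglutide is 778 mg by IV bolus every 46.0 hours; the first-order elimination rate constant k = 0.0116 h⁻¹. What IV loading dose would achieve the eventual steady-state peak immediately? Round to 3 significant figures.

1880 mg

Accumulation ratio R = 1 / (1 − e^(−kτ)) = 1 / (1 − e^(−0.01160×46.0)) = 1 / (1 − 0.5865) = 2.418
Loading dose = maintenance dose × R = 778 × 2.418 ≈ 1880 mg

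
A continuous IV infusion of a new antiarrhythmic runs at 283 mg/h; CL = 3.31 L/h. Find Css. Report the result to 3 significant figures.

Css = infusion rate / CL = 283 / 3.31 ≈ 85.5 mg/L

85.5 mg/L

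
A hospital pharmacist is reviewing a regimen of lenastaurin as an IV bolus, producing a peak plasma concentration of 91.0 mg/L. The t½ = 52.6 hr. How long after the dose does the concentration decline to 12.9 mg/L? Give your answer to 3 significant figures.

k = ln 2 / 52.6 = 0.01318 hr⁻¹
C(t) = C₀ e^(−kt)  ⇒  t = ln(C₀/C) / k
t = ln(91.0/12.9) / 0.01318 = 1.954 / 0.01318 ≈ 148 hours

148 hours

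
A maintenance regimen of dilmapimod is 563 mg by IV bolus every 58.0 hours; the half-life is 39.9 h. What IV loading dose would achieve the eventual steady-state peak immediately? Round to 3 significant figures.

k = ln 2 / 39.9 = 0.01737 h⁻¹
Accumulation ratio R = 1 / (1 − e^(−kτ)) = 1 / (1 − e^(−0.01737×58.0)) = 1 / (1 − 0.3651) = 1.575
Loading dose = maintenance dose × R = 563 × 1.575 ≈ 887 mg

887 mg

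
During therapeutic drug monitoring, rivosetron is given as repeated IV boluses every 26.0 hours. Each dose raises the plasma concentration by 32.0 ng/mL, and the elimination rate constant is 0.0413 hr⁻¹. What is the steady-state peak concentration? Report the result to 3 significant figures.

Fraction remaining after one interval: e^(−kτ) = e^(−0.04130 × 26.0) = 0.3417
R = 1 / (1 − 0.3417) = 1.519
Css,max = 32.0 × 1.519 ≈ 48.6 ng/mL

48.6 ng/mL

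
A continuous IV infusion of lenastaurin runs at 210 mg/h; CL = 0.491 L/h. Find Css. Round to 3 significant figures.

Css = infusion rate / CL = 210 / 0.491 ≈ 428 µg/mL

428 µg/mL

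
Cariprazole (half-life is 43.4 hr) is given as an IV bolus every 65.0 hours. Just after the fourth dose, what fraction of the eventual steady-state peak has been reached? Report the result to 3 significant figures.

0.984

k = ln 2 / 43.4 = 0.01597 hr⁻¹
f_n = 1 − e^(−nkτ) = 1 − e^(−4 × 0.01597 × 65.0) = 1 − e^(−4.152) = 1 − 0.01573 ≈ 0.984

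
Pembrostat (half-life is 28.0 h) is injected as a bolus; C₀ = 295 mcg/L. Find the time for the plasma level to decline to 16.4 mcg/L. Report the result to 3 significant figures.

117 hours

k = ln 2 / 28.0 = 0.02476 h⁻¹
C(t) = C₀ e^(−kt)  ⇒  t = ln(C₀/C) / k
t = ln(295/16.4) / 0.02476 = 2.890 / 0.02476 ≈ 117 hours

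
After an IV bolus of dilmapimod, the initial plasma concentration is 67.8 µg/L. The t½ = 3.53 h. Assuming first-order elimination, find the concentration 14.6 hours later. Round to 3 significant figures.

k = ln 2 / 3.53 = 0.1964 h⁻¹
C(t) = C₀ e^(−kt) = 67.8 × e^(−0.1964 × 14.6) = 67.8 × e^(−2.867) = 67.8 × 0.05688 ≈ 3.86 µg/L

3.86 µg/L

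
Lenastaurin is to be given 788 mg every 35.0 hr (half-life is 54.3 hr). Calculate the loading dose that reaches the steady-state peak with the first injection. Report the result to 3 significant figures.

2190 mg

k = ln 2 / 54.3 = 0.01277 hr⁻¹
Accumulation ratio R = 1 / (1 − e^(−kτ)) = 1 / (1 − e^(−0.01277×35.0)) = 1 / (1 − 0.6397) = 2.775
Loading dose = maintenance dose × R = 788 × 2.775 ≈ 2190 mg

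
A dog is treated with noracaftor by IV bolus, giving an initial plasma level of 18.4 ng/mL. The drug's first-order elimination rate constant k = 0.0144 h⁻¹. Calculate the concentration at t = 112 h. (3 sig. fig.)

C(t) = C₀ e^(−kt) = 18.4 × e^(−0.01440 × 112) = 18.4 × e^(−1.613) = 18.4 × 0.1993 ≈ 3.67 ng/mL

3.67 ng/mL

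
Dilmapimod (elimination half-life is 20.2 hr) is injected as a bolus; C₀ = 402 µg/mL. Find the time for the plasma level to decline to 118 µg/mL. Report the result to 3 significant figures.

35.7 hours

k = ln 2 / 20.2 = 0.03431 hr⁻¹
C(t) = C₀ e^(−kt)  ⇒  t = ln(C₀/C) / k
t = ln(402/118) / 0.03431 = 1.226 / 0.03431 ≈ 35.7 hours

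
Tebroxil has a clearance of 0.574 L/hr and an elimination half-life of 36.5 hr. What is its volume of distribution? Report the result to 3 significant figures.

30.2 L

k = ln 2 / t½ = ln 2 / 36.5 = 0.01899 hr⁻¹
V = CL / k = 0.574 / 0.01899 ≈ 30.2 L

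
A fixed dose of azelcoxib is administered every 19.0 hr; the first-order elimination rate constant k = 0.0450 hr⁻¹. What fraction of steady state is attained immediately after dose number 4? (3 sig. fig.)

0.967

f_n = 1 − e^(−nkτ) = 1 − e^(−4 × 0.04500 × 19.0) = 1 − e^(−3.420) = 1 − 0.03271 ≈ 0.967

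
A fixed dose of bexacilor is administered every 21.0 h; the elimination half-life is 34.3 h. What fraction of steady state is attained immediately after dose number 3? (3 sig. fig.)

k = ln 2 / 34.3 = 0.02021 h⁻¹
f_n = 1 − e^(−nkτ) = 1 − e^(−3 × 0.02021 × 21.0) = 1 − e^(−1.273) = 1 − 0.2800 ≈ 0.720

0.720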